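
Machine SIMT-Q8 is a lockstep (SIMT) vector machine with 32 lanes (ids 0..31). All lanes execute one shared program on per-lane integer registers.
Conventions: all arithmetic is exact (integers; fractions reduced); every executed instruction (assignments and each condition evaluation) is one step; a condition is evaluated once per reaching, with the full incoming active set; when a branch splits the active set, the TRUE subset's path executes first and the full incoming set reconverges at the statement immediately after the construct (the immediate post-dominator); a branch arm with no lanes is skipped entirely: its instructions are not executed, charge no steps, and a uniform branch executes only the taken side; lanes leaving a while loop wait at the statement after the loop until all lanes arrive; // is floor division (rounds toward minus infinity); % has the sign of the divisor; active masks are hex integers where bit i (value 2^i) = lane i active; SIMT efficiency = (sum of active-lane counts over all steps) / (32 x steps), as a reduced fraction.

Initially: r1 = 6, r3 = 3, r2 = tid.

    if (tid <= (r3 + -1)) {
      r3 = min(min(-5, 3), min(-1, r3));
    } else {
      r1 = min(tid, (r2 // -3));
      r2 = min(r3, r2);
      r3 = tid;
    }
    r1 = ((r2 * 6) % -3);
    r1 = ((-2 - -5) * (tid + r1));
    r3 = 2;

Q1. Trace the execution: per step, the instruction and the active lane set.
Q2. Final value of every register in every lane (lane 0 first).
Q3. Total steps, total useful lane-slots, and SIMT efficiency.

step 0: eval (tid <= (r3 + -1))      0xffffffff
step 1: r3 <- min(min(-5, 3), min(-1, r3)) 0x00000007
step 2: r1 <- min(tid, (r2 // -3))   0xfffffff8
step 3: r2 <- min(r3, r2)            0xfffffff8
step 4: r3 <- tid                    0xfffffff8
step 5: r1 <- ((r2 * 6) % -3)        0xffffffff
step 6: r1 <- ((-2 - -5) * (tid + r1)) 0xffffffff
step 7: r3 <- 2                      0xffffffff

Answer: 8 steps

r1: 0,3,6,9,12,15,18,21,24,27,30,33,36,39,42,45,48,51,54,57,60,63,66,69,72,75,78,81,84,87,90,93
r3: 2,2,2,2,2,2,2,2,2,2,2,2,2,2,2,2,2,2,2,2,2,2,2,2,2,2,2,2,2,2,2,2
r2: 0,1,2,3,3,3,3,3,3,3,3,3,3,3,3,3,3,3,3,3,3,3,3,3,3,3,3,3,3,3,3,3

steps = 8; useful = 218; efficiency = 218/256 = 109/128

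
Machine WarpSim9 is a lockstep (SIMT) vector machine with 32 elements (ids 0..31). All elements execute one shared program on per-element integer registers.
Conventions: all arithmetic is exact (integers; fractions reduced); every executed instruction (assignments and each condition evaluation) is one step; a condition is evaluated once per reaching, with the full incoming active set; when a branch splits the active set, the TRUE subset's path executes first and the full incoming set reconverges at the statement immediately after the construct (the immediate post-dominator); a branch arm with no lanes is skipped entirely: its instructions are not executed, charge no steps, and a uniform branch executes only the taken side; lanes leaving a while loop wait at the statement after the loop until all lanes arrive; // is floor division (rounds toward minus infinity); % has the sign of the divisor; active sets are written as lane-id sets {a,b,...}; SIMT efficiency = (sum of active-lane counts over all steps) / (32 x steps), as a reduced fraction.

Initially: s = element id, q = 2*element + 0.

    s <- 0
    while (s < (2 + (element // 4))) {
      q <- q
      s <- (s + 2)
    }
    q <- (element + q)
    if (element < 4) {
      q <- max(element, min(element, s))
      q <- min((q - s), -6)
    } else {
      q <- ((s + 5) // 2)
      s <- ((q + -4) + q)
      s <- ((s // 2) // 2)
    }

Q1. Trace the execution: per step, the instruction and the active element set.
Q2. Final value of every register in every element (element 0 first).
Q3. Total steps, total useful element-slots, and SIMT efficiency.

step 0: s <- 0                       {0,1,2,3,4,5,6,7,8,9,10,11,12,13,14,15,16,17,18,19,20,21,22,23,24,25,26,27,28,29,30,31}
step 1: eval (s < (2 + (element // 4))) {0,1,2,3,4,5,6,7,8,9,10,11,12,13,14,15,16,17,18,19,20,21,22,23,24,25,26,27,28,29,30,31}
step 2: q <- q                       {0,1,2,3,4,5,6,7,8,9,10,11,12,13,14,15,16,17,18,19,20,21,22,23,24,25,26,27,28,29,30,31}
step 3: s <- (s + 2)                 {0,1,2,3,4,5,6,7,8,9,10,11,12,13,14,15,16,17,18,19,20,21,22,23,24,25,26,27,28,29,30,31}
step 4: eval (s < (2 + (element // 4))) {0,1,2,3,4,5,6,7,8,9,10,11,12,13,14,15,16,17,18,19,20,21,22,23,24,25,26,27,28,29,30,31}
step 5: q <- q                       {4,5,6,7,8,9,10,11,12,13,14,15,16,17,18,19,20,21,22,23,24,25,26,27,28,29,30,31}
step 6: s <- (s + 2)                 {4,5,6,7,8,9,10,11,12,13,14,15,16,17,18,19,20,21,22,23,24,25,26,27,28,29,30,31}
step 7: eval (s < (2 + (element // 4))) {4,5,6,7,8,9,10,11,12,13,14,15,16,17,18,19,20,21,22,23,24,25,26,27,28,29,30,31}
step 8: q <- q                       {12,13,14,15,16,17,18,19,20,21,22,23,24,25,26,27,28,29,30,31}
step 9: s <- (s + 2)                 {12,13,14,15,16,17,18,19,20,21,22,23,24,25,26,27,28,29,30,31}
step 10: eval (s < (2 + (element // 4))) {12,13,14,15,16,17,18,19,20,21,22,23,24,25,26,27,28,29,30,31}
step 11: q <- q                       {20,21,22,23,24,25,26,27,28,29,30,31}
step 12: s <- (s + 2)                 {20,21,22,23,24,25,26,27,28,29,30,31}
step 13: eval (s < (2 + (element // 4))) {20,21,22,23,24,25,26,27,28,29,30,31}
step 14: q <- q                       {28,29,30,31}
step 15: s <- (s + 2)                 {28,29,30,31}
step 16: eval (s < (2 + (element // 4))) {28,29,30,31}
step 17: q <- (element + q)           {0,1,2,3,4,5,6,7,8,9,10,11,12,13,14,15,16,17,18,19,20,21,22,23,24,25,26,27,28,29,30,31}
step 18: eval (element < 4)           {0,1,2,3,4,5,6,7,8,9,10,11,12,13,14,15,16,17,18,19,20,21,22,23,24,25,26,27,28,29,30,31}
step 19: q <- max(element, min(element, s)) {0,1,2,3}
step 20: q <- min((q - s), -6)        {0,1,2,3}
step 21: q <- ((s + 5) // 2)          {4,5,6,7,8,9,10,11,12,13,14,15,16,17,18,19,20,21,22,23,24,25,26,27,28,29,30,31}
step 22: s <- ((q + -4) + q)          {4,5,6,7,8,9,10,11,12,13,14,15,16,17,18,19,20,21,22,23,24,25,26,27,28,29,30,31}
step 23: s <- ((s // 2) // 2)         {4,5,6,7,8,9,10,11,12,13,14,15,16,17,18,19,20,21,22,23,24,25,26,27,28,29,30,31}

Answer: 24 steps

s: 2,2,2,2,1,1,1,1,1,1,1,1,1,1,1,1,1,1,1,1,2,2,2,2,2,2,2,2,2,2,2,2
q: -6,-6,-6,-6,4,4,4,4,4,4,4,4,5,5,5,5,5,5,5,5,6,6,6,6,6,6,6,6,7,7,7,7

steps = 24; useful = 508; efficiency = 508/768 = 127/192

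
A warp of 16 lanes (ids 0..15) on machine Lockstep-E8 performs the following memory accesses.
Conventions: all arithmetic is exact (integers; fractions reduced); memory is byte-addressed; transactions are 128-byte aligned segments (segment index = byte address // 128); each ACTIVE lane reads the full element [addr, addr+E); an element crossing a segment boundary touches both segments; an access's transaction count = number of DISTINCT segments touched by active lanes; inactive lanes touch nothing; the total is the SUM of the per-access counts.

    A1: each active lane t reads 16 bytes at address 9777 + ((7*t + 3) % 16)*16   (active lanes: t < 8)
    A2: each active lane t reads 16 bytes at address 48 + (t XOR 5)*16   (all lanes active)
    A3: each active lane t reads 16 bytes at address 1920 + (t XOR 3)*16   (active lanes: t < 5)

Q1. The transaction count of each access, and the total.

A1: 3 transactions
A2: 3 transactions
A3: 1 transaction

Answer: 3,3,1; total 7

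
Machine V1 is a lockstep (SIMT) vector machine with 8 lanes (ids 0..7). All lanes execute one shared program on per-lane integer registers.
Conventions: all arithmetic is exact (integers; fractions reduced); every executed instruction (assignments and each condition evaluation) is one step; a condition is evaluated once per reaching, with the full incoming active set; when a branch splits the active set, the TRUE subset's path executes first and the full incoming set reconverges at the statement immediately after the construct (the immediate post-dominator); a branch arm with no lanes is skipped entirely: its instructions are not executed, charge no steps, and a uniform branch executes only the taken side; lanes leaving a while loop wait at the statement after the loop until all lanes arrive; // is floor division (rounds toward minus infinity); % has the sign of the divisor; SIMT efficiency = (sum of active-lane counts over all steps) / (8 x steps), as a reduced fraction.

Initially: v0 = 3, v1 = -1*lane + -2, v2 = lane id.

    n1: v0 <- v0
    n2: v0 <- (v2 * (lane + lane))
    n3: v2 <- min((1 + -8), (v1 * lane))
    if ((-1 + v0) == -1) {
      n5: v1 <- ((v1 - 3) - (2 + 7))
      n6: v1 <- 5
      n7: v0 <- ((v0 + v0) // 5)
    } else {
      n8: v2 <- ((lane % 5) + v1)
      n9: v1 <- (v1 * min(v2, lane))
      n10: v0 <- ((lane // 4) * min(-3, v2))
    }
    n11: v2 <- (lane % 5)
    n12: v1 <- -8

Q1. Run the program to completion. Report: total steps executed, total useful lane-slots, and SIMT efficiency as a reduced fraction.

Answer: 12 steps, 72 useful, 3/4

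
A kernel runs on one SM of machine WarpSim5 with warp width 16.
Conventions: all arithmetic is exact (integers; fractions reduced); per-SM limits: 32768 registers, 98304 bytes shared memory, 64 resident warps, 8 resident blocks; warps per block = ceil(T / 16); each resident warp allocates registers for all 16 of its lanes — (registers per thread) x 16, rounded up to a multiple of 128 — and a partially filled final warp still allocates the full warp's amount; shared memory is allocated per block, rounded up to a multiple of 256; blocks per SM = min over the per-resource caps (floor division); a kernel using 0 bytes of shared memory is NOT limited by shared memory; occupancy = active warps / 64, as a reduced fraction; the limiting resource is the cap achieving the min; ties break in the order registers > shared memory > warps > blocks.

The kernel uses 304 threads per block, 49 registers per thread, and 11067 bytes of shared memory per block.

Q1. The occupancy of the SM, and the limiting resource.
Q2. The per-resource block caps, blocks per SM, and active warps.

Answer: occupancy 19/64, limited by registers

registers: 1 block
shared memory: 8 blocks
warps: 3 blocks
blocks: 8 blocks

Answer: 1 block, 19 active warps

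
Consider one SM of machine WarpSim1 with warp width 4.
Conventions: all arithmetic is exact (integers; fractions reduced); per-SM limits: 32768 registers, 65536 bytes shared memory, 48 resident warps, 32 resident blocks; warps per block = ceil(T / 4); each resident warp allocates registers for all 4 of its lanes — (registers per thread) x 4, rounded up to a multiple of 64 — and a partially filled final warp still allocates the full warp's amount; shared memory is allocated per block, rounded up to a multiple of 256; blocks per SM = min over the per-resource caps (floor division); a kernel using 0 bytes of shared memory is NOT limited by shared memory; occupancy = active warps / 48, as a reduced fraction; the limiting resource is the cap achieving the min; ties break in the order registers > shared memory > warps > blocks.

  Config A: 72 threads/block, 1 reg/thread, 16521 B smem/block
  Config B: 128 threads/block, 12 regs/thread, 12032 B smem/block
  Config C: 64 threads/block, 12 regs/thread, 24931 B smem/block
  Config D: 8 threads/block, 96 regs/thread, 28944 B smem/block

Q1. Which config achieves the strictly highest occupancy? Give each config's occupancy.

occupancies: A 3/4, B 2/3, C 2/3, D 1/12

Answer: A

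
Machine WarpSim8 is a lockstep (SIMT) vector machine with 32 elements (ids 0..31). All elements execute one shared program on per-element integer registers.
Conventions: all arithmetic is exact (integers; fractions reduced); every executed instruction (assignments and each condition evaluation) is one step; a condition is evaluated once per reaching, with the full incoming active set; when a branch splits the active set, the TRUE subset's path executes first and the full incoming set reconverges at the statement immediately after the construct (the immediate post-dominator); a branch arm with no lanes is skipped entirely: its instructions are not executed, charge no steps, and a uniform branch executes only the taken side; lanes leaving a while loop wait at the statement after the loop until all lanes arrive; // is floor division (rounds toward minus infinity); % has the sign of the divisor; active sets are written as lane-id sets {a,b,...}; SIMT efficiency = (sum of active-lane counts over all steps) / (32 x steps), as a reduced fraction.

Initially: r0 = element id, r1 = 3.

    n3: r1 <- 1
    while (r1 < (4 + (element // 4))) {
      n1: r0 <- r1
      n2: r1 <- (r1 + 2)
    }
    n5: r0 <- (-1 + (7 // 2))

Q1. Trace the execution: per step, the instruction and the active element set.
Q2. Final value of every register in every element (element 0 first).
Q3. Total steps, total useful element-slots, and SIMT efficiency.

step 0: r1 <- 1                      {0,1,2,3,4,5,6,7,8,9,10,11,12,13,14,15,16,17,18,19,20,21,22,23,24,25,26,27,28,29,30,31}
step 1: eval (r1 < (4 + (element // 4))) {0,1,2,3,4,5,6,7,8,9,10,11,12,13,14,15,16,17,18,19,20,21,22,23,24,25,26,27,28,29,30,31}
step 2: r0 <- r1                     {0,1,2,3,4,5,6,7,8,9,10,11,12,13,14,15,16,17,18,19,20,21,22,23,24,25,26,27,28,29,30,31}
step 3: r1 <- (r1 + 2)               {0,1,2,3,4,5,6,7,8,9,10,11,12,13,14,15,16,17,18,19,20,21,22,23,24,25,26,27,28,29,30,31}
step 4: eval (r1 < (4 + (element // 4))) {0,1,2,3,4,5,6,7,8,9,10,11,12,13,14,15,16,17,18,19,20,21,22,23,24,25,26,27,28,29,30,31}
step 5: r0 <- r1                     {0,1,2,3,4,5,6,7,8,9,10,11,12,13,14,15,16,17,18,19,20,21,22,23,24,25,26,27,28,29,30,31}
step 6: r1 <- (r1 + 2)               {0,1,2,3,4,5,6,7,8,9,10,11,12,13,14,15,16,17,18,19,20,21,22,23,24,25,26,27,28,29,30,31}
step 7: eval (r1 < (4 + (element // 4))) {0,1,2,3,4,5,6,7,8,9,10,11,12,13,14,15,16,17,18,19,20,21,22,23,24,25,26,27,28,29,30,31}
step 8: r0 <- r1                     {8,9,10,11,12,13,14,15,16,17,18,19,20,21,22,23,24,25,26,27,28,29,30,31}
step 9: r1 <- (r1 + 2)               {8,9,10,11,12,13,14,15,16,17,18,19,20,21,22,23,24,25,26,27,28,29,30,31}
step 10: eval (r1 < (4 + (element // 4))) {8,9,10,11,12,13,14,15,16,17,18,19,20,21,22,23,24,25,26,27,28,29,30,31}
step 11: r0 <- r1                     {16,17,18,19,20,21,22,23,24,25,26,27,28,29,30,31}
step 12: r1 <- (r1 + 2)               {16,17,18,19,20,21,22,23,24,25,26,27,28,29,30,31}
step 13: eval (r1 < (4 + (element // 4))) {16,17,18,19,20,21,22,23,24,25,26,27,28,29,30,31}
step 14: r0 <- r1                     {24,25,26,27,28,29,30,31}
step 15: r1 <- (r1 + 2)               {24,25,26,27,28,29,30,31}
step 16: eval (r1 < (4 + (element // 4))) {24,25,26,27,28,29,30,31}
step 17: r0 <- (-1 + (7 // 2))        {0,1,2,3,4,5,6,7,8,9,10,11,12,13,14,15,16,17,18,19,20,21,22,23,24,25,26,27,28,29,30,31}

Answer: 18 steps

r0: 2,2,2,2,2,2,2,2,2,2,2,2,2,2,2,2,2,2,2,2,2,2,2,2,2,2,2,2,2,2,2,2
r1: 5,5,5,5,5,5,5,5,7,7,7,7,7,7,7,7,9,9,9,9,9,9,9,9,11,11,11,11,11,11,11,11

steps = 18; useful = 432; efficiency = 432/576 = 3/4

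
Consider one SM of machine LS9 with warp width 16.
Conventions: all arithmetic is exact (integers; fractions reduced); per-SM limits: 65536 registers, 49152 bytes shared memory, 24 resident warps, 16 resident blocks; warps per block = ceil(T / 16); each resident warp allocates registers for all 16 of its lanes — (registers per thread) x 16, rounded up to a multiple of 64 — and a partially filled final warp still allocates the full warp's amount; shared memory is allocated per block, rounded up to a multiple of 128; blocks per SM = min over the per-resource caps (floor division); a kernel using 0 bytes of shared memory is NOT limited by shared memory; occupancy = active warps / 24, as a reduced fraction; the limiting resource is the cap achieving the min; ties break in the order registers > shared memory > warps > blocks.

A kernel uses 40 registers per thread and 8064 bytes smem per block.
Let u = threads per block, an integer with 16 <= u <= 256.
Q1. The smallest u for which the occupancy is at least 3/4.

Answer: u = 33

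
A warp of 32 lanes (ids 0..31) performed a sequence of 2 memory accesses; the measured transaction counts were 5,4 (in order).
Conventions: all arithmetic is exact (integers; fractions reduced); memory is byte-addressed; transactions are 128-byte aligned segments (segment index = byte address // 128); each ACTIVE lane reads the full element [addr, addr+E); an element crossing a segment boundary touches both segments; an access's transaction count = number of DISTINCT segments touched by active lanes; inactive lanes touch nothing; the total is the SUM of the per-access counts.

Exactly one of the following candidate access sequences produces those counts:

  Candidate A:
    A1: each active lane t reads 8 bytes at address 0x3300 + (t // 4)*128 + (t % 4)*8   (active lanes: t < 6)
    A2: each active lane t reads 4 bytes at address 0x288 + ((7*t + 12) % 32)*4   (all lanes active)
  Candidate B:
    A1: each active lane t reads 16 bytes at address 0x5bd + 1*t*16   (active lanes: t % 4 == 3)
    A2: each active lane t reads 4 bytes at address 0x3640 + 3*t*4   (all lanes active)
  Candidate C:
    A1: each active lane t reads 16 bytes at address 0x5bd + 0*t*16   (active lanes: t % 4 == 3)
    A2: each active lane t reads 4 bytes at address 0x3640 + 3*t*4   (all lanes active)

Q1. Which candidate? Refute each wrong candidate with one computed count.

A: A1 gives 2 transactions, not 5
C: A1 gives 1 transaction, not 5
B: all counts match (5,4)

Answer: B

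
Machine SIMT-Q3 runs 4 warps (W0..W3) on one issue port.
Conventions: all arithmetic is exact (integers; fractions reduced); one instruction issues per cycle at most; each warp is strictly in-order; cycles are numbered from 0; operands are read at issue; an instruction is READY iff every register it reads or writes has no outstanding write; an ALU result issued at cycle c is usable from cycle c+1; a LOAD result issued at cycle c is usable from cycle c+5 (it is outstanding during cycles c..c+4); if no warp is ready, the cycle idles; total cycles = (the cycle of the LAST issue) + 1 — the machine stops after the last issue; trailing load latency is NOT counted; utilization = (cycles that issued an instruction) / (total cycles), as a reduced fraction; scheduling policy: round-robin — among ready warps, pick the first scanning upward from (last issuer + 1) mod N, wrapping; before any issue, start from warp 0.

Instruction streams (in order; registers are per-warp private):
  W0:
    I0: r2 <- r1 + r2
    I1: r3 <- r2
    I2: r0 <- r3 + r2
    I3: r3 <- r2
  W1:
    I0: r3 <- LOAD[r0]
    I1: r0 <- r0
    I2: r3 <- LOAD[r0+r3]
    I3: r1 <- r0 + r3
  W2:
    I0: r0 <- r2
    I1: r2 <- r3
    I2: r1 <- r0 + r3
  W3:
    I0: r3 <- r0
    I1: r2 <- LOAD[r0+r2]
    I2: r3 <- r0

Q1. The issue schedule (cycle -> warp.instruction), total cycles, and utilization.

cycle 0: W0.I0
cycle 1: W1.I0
cycle 2: W2.I0
cycle 3: W3.I0
cycle 4: W0.I1
cycle 5: W1.I1
cycle 6: W2.I1
cycle 7: W3.I1
cycle 8: W0.I2
cycle 9: W1.I2
cycle 10: W2.I2
cycle 11: W3.I2
cycle 12: W0.I3
cycle 13: idle
cycle 14: W1.I3

Answer: 15 cycles, utilization 14/15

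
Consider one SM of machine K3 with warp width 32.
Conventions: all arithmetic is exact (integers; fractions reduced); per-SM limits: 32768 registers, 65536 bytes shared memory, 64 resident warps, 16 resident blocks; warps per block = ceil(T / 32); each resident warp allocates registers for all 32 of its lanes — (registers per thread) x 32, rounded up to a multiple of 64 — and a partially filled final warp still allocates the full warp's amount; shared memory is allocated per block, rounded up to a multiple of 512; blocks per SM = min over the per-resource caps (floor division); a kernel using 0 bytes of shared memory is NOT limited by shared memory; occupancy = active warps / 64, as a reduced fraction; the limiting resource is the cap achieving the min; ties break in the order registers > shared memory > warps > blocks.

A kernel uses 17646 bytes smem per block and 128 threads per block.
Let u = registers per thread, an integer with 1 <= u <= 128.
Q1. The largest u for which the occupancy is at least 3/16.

Answer: u = 84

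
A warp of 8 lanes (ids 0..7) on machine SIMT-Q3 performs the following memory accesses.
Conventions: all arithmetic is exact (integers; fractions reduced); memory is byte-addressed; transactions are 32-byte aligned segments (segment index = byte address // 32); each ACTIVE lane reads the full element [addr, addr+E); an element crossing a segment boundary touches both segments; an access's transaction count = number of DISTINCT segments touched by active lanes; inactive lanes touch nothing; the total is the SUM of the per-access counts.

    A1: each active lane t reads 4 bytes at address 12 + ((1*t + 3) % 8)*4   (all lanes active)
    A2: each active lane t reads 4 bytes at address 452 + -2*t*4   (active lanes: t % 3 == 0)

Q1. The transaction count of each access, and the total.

A1: 2 transactions
A2: 3 transactions

Answer: 2,3; total 5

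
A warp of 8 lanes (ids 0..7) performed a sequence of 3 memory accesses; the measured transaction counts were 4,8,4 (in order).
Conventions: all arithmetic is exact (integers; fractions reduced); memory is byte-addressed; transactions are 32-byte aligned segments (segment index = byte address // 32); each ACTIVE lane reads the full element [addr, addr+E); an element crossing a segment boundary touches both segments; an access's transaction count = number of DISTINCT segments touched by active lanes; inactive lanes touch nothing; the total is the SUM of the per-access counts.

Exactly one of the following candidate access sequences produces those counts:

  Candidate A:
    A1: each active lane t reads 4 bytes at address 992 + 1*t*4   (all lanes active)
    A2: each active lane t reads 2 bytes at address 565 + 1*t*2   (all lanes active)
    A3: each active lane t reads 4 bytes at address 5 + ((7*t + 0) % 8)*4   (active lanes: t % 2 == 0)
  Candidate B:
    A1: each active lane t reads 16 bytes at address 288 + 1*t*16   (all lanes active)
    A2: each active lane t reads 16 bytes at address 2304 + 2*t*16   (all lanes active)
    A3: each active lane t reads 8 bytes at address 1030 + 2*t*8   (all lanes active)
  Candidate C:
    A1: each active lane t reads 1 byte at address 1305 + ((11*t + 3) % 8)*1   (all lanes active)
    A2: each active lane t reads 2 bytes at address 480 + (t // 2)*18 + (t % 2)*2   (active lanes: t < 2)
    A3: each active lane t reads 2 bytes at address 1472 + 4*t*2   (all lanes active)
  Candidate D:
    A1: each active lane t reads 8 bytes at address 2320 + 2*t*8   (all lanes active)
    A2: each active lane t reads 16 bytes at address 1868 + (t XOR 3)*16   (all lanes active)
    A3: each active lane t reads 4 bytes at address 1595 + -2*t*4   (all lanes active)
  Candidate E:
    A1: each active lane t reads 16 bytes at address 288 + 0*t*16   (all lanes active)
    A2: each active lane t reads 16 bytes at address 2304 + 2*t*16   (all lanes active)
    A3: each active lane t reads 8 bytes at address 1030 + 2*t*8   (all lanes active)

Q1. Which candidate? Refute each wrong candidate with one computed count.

A: A1 gives 1 transaction, not 4
C: A1 gives 2 transactions, not 4
D: A1 gives 5 transactions, not 4
E: A1 gives 1 transaction, not 4
B: all counts match (4,8,4)

Answer: B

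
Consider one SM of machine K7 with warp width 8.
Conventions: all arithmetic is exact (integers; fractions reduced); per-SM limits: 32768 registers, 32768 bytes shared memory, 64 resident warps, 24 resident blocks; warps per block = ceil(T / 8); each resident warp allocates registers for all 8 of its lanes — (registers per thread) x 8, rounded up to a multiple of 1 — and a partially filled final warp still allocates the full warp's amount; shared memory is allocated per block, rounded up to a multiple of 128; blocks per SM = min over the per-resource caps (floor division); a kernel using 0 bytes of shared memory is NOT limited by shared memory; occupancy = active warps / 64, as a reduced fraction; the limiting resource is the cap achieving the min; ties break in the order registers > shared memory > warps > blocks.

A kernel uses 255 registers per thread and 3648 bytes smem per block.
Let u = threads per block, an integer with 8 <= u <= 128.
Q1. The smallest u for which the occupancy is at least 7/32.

Answer: u = 9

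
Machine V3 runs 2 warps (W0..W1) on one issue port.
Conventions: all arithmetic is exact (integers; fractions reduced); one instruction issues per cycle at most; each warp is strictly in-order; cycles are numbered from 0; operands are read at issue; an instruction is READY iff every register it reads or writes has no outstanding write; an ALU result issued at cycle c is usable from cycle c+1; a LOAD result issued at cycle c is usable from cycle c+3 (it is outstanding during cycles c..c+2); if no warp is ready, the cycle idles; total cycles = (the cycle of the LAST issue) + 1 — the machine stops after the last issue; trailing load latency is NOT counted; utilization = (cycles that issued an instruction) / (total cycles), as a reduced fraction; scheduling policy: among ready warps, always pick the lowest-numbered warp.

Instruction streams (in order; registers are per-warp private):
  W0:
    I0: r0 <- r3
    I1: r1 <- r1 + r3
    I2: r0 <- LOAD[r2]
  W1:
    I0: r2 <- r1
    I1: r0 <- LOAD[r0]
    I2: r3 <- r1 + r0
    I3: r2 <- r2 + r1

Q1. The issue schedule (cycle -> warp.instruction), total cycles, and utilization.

cycle 0: W0.I0
cycle 1: W0.I1
cycle 2: W0.I2
cycle 3: W1.I0
cycle 4: W1.I1
cycle 5: idle
cycle 6: idle
cycle 7: W1.I2
cycle 8: W1.I3

Answer: 9 cycles, utilization 7/9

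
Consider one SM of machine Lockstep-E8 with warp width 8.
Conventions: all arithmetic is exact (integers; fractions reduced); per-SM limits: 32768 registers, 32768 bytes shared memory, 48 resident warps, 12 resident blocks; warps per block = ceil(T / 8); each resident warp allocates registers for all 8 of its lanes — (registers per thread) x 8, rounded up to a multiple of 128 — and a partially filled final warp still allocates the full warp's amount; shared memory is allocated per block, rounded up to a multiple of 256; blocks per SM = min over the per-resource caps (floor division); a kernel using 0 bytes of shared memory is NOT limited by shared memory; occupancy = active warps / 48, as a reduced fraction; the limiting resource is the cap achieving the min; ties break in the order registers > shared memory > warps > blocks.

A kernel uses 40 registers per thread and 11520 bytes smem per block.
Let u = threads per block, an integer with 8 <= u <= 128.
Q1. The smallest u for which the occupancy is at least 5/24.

Answer: u = 33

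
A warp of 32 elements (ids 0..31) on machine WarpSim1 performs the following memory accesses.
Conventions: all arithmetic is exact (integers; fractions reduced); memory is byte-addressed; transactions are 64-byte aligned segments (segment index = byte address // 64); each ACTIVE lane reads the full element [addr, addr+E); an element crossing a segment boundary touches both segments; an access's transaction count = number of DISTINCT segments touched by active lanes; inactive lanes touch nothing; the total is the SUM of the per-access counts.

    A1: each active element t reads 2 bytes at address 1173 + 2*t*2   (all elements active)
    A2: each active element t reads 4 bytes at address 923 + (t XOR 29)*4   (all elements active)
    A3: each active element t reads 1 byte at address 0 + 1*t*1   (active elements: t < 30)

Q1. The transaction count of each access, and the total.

A1: 3 transactions
A2: 3 transactions
A3: 1 transaction

Answer: 3,3,1; total 7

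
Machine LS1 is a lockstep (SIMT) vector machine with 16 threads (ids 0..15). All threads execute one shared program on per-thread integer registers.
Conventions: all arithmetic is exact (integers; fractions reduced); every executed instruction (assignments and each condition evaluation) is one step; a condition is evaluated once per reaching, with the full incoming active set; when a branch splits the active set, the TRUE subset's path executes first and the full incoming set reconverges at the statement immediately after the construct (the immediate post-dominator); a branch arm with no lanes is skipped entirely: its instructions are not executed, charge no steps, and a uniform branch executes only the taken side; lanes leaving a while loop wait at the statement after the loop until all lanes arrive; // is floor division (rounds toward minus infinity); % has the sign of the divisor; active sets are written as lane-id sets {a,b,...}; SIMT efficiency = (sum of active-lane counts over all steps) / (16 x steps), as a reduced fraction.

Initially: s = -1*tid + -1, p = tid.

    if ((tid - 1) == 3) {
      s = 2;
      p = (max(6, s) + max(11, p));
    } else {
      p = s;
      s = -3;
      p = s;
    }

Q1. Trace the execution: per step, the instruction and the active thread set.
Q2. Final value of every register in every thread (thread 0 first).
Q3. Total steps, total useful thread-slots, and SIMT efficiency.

step 0: eval ((tid - 1) == 3)        {0,1,2,3,4,5,6,7,8,9,10,11,12,13,14,15}
step 1: s <- 2                       {4}
step 2: p <- (max(6, s) + max(11, p)) {4}
step 3: p <- s                       {0,1,2,3,5,6,7,8,9,10,11,12,13,14,15}
step 4: s <- -3                      {0,1,2,3,5,6,7,8,9,10,11,12,13,14,15}
step 5: p <- s                       {0,1,2,3,5,6,7,8,9,10,11,12,13,14,15}

Answer: 6 steps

s: -3,-3,-3,-3,2,-3,-3,-3,-3,-3,-3,-3,-3,-3,-3,-3
p: -3,-3,-3,-3,17,-3,-3,-3,-3,-3,-3,-3,-3,-3,-3,-3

steps = 6; useful = 63; efficiency = 63/96 = 21/32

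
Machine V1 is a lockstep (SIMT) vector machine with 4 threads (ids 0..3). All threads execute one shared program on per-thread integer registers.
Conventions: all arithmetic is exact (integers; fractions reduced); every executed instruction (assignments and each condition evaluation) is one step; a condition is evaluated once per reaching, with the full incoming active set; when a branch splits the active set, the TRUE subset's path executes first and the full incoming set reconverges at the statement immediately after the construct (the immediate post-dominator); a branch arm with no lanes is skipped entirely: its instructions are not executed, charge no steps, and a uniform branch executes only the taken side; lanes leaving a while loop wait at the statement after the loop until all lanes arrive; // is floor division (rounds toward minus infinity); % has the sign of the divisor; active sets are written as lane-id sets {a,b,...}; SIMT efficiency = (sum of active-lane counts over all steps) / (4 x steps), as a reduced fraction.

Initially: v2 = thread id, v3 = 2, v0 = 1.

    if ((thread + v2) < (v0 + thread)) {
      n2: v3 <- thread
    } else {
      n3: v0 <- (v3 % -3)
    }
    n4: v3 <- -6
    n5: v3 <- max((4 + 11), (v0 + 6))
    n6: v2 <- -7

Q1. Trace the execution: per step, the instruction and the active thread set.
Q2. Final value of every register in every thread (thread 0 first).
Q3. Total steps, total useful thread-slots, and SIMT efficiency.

step 0: eval ((thread + v2) < (v0 + thread)) {0,1,2,3}
step 1: v3 <- thread                 {0}
step 2: v0 <- (v3 % -3)              {1,2,3}
step 3: v3 <- -6                     {0,1,2,3}
step 4: v3 <- max((4 + 11), (v0 + 6)) {0,1,2,3}
step 5: v2 <- -7                     {0,1,2,3}

Answer: 6 steps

v2: -7,-7,-7,-7
v3: 15,15,15,15
v0: 1,-1,-1,-1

steps = 6; useful = 20; efficiency = 20/24 = 5/6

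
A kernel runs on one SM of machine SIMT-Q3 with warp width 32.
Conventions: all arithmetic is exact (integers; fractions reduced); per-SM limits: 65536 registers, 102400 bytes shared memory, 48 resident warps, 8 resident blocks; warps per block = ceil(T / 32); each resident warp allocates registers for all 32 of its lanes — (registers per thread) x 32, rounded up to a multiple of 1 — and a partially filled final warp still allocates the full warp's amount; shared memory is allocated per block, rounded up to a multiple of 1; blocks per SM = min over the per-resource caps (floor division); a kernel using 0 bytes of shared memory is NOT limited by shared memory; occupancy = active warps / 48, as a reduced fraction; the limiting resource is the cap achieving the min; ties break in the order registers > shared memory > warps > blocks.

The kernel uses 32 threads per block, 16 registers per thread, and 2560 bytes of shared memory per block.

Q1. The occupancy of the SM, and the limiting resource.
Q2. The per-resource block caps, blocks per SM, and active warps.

Answer: occupancy 1/6, limited by blocks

registers: 128 blocks
shared memory: 40 blocks
warps: 48 blocks
blocks: 8 blocks

Answer: 8 blocks, 8 active warps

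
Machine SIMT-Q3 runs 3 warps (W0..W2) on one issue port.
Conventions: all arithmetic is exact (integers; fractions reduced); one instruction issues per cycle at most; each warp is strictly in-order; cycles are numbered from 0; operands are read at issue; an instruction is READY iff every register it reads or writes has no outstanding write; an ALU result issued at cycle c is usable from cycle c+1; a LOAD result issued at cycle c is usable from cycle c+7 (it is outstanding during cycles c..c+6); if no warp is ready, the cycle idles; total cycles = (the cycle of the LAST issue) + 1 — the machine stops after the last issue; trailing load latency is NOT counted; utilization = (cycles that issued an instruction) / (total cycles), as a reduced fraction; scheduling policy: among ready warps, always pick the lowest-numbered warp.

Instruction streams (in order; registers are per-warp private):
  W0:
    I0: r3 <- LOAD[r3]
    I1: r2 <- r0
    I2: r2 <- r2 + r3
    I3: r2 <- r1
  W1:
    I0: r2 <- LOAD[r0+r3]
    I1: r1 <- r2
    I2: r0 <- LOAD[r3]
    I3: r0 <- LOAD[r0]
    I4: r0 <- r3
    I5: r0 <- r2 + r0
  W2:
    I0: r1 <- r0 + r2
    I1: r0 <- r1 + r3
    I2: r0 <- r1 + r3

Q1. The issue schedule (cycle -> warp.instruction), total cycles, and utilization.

cycle 0: W0.I0
cycle 1: W0.I1
cycle 2: W1.I0
cycle 3: W2.I0
cycle 4: W2.I1
cycle 5: W2.I2
cycle 6: idle
cycle 7: W0.I2
cycle 8: W0.I3
cycle 9: W1.I1
cycle 10: W1.I2
cycle 11: idle
cycle 12: idle
cycle 13: idle
cycle 14: idle
cycle 15: idle
cycle 16: idle
cycle 17: W1.I3
cycle 18: idle
cycle 19: idle
cycle 20: idle
cycle 21: idle
cycle 22: idle
cycle 23: idle
cycle 24: W1.I4
cycle 25: W1.I5

Answer: 26 cycles, utilization 1/2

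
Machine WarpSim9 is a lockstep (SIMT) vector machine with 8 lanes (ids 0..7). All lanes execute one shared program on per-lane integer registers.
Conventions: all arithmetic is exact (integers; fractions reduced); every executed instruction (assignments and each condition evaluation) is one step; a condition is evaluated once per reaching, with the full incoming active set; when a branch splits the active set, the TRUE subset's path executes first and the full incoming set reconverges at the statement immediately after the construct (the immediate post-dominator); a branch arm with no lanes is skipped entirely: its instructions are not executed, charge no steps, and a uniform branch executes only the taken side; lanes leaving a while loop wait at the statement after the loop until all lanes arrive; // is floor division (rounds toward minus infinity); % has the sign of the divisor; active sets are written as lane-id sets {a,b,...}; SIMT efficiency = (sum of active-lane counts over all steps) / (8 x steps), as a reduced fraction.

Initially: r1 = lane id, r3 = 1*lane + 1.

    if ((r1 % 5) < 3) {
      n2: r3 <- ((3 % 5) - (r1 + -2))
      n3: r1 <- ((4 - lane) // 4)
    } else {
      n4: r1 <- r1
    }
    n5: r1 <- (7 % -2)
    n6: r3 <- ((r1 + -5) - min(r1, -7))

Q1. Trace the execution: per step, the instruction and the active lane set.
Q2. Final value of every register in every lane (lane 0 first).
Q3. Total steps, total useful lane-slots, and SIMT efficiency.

step 0: eval ((r1 % 5) < 3)          {0,1,2,3,4,5,6,7}
step 1: r3 <- ((3 % 5) - (r1 + -2))  {0,1,2,5,6,7}
step 2: r1 <- ((4 - lane) // 4)      {0,1,2,5,6,7}
step 3: r1 <- r1                     {3,4}
step 4: r1 <- (7 % -2)               {0,1,2,3,4,5,6,7}
step 5: r3 <- ((r1 + -5) - min(r1, -7)) {0,1,2,3,4,5,6,7}

Answer: 6 steps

r1: -1,-1,-1,-1,-1,-1,-1,-1
r3: 1,1,1,1,1,1,1,1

steps = 6; useful = 38; efficiency = 38/48 = 19/24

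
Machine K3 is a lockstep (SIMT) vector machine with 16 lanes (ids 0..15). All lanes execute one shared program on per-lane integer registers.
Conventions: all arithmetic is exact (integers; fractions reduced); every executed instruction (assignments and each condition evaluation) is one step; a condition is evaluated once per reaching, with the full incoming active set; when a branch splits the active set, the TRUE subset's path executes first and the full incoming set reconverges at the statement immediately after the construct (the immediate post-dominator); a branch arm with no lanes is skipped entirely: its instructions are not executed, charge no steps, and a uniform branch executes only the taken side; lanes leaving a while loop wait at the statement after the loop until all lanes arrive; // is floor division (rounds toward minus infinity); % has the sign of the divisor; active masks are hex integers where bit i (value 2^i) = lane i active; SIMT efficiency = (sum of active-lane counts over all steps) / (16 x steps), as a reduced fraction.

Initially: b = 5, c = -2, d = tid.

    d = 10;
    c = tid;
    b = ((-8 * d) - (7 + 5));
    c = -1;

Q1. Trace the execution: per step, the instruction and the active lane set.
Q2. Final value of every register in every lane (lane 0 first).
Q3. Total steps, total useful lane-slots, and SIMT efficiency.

step 0: d <- 10                      0xffff
step 1: c <- tid                     0xffff
step 2: b <- ((-8 * d) - (7 + 5))    0xffff
step 3: c <- -1                      0xffff

Answer: 4 steps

b: -92,-92,-92,-92,-92,-92,-92,-92,-92,-92,-92,-92,-92,-92,-92,-92
c: -1,-1,-1,-1,-1,-1,-1,-1,-1,-1,-1,-1,-1,-1,-1,-1
d: 10,10,10,10,10,10,10,10,10,10,10,10,10,10,10,10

steps = 4; useful = 64; efficiency = 64/64 = 1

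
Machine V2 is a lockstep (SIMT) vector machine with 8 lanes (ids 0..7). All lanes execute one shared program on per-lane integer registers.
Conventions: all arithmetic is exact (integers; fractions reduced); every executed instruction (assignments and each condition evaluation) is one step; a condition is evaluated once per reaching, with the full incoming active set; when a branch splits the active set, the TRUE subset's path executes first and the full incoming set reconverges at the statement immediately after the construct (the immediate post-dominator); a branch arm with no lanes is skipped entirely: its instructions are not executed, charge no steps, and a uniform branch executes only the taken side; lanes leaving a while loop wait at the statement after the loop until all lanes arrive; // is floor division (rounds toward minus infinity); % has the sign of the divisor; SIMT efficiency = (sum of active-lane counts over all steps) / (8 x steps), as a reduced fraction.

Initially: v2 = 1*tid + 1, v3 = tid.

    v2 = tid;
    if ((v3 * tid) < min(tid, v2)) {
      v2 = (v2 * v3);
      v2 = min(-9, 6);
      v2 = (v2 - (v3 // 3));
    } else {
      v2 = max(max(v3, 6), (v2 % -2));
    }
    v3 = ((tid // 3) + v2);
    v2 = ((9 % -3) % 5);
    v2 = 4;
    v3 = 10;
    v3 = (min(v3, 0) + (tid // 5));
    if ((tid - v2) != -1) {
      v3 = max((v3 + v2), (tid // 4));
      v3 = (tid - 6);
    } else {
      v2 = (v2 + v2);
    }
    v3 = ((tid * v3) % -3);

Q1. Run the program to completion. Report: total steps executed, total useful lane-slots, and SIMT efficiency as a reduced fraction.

Answer: 13 steps, 95 useful, 95/104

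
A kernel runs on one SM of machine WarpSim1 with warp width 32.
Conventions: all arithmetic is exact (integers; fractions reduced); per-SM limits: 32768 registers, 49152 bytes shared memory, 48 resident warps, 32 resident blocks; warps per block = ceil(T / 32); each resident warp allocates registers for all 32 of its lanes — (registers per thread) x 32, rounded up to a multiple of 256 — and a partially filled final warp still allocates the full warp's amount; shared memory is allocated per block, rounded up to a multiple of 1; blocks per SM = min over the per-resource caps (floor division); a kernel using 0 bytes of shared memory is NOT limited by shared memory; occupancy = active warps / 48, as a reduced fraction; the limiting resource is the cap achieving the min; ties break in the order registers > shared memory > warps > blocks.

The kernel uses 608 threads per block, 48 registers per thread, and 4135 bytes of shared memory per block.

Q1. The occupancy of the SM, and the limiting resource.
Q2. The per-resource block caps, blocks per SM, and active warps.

Answer: occupancy 19/48, limited by registers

registers: 1 block
shared memory: 11 blocks
warps: 2 blocks
blocks: 32 blocks

Answer: 1 block, 19 active warps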